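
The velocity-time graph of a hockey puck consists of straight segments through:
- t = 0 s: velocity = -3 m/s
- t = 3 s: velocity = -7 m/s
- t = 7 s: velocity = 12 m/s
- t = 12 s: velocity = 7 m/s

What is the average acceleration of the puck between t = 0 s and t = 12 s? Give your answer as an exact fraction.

Average acceleration = Δv/Δt = (7 − -3)/(12 − 0) = 5/6 m/s².

5/6 m/s²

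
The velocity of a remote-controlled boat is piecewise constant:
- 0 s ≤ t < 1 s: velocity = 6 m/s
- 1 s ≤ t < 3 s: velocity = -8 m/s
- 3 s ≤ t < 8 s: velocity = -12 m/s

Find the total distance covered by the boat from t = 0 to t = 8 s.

82 m

Total distance travelled is ∫|v| dt — sum the magnitudes of each area piece.
0–1 s: |6| × 1 = 6 m
1–3 s: |-8| × 2 = 16 m
3–8 s: |-12| × 5 = 60 m
Total distance = 82 m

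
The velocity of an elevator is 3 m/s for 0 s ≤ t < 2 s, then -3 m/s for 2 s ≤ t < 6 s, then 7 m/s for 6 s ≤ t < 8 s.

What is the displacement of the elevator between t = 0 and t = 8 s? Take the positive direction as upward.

8 m

Displacement is the signed area under the v-t curve.
0–2 s: 3 × 2 = 6 m
2–6 s: -3 × 4 = -12 m
6–8 s: 7 × 2 = 14 m
Net displacement = 8 m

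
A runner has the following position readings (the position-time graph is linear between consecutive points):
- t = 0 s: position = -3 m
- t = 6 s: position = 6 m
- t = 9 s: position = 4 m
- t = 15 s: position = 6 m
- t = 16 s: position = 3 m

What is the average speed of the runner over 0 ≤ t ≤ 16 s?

1 m/s

Average speed = (total path length)/(elapsed time); on a piecewise-linear x-t graph the path length is Σ|Δx|.
0–6 s: |Δx| = |6 − -3| = 9 m
6–9 s: |Δx| = |4 − 6| = 2 m
9–15 s: |Δx| = |6 − 4| = 2 m
15–16 s: |Δx| = |3 − 6| = 3 m
Total path = 16 m; average speed = 16/16 = 1 m/s.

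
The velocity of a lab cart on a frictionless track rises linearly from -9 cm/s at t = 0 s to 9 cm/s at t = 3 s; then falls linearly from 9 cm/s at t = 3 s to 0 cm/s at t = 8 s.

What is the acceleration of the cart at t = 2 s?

Acceleration is the slope of the v-t graph on 0–3 s: (9 − -9)/(3 − 0) = 6 cm/s².

6 cm/s²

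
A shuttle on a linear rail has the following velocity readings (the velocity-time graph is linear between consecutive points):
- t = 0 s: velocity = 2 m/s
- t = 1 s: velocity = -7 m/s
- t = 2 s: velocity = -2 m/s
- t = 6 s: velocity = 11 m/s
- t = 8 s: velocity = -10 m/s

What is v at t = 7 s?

0.5 m/s

On 6–8 s the graph is linear from 11 to -10 m/s: v(7) = 11 + (-10 − 11)·(7 − 6)/(8 − 6) = 0.5 m/s.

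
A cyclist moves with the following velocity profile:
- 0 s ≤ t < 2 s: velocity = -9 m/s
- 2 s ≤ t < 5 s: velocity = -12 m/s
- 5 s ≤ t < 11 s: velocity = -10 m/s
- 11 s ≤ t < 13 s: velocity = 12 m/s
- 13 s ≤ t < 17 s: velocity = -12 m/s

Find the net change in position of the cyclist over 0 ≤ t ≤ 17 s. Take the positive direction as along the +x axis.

-138 m

Net displacement equals the area under the velocity-time graph (areas below the axis count negative).
0–2 s: -9 × 2 = -18 m
2–5 s: -12 × 3 = -36 m
5–11 s: -10 × 6 = -60 m
11–13 s: 12 × 2 = 24 m
13–17 s: -12 × 4 = -48 m
Net displacement = -138 m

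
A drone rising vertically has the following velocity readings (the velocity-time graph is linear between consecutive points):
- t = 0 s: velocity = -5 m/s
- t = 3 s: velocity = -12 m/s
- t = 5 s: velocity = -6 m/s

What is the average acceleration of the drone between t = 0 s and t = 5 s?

-0.2 m/s²

Average acceleration = Δv/Δt = (-6 − -5)/(5 − 0) = -0.2 m/s².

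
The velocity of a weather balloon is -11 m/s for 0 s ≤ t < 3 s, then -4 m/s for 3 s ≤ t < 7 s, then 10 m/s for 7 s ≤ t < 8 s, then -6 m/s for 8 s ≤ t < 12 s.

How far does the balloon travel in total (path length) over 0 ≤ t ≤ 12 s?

Total distance travelled is ∫|v| dt — sum the magnitudes of each area piece.
0–3 s: |-11| × 3 = 33 m
3–7 s: |-4| × 4 = 16 m
7–8 s: |10| × 1 = 10 m
8–12 s: |-6| × 4 = 24 m
Total distance = 83 m

83 m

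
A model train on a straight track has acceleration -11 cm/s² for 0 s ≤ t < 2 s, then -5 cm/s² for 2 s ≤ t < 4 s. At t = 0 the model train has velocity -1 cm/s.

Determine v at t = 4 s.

-33 cm/s

Δv equals the area under the a-t graph; then v = v₀ + Δv.
0–2 s: -11 × 2 = -22 cm/s
2–4 s: -5 × 2 = -10 cm/s
Δv = -32 cm/s, so v(4) = -1 + (-32) = -33 cm/s.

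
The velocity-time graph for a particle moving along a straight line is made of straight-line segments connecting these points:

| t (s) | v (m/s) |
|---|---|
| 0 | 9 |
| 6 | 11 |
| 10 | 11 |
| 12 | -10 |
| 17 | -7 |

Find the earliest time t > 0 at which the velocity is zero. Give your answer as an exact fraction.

t = 232/21 s

v changes sign on 10–12 s (from 11 to -10); the graph is linear there, so v = 0 at t = 10 + (-11)·(12 − 10)/(-10 − 11) = 232/21 s.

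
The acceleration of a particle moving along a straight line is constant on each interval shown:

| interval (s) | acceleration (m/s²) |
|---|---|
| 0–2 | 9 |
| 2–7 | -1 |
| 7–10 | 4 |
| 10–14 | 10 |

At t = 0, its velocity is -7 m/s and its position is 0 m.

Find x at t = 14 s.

On each constant-a segment, Δv = aΔt and Δx = v₀Δt + ½aΔt²; chain segment to segment.
0–2 s: v starts -7 m/s; Δx = -7·2 + ½·9·2² = 4 m; v ends 11 m/s.
2–7 s: v starts 11 m/s; Δx = 11·5 + ½·-1·5² = 42.5 m; v ends 6 m/s.
7–10 s: v starts 6 m/s; Δx = 6·3 + ½·4·3² = 36 m; v ends 18 m/s.
10–14 s: v starts 18 m/s; Δx = 18·4 + ½·10·4² = 152 m; v ends 58 m/s.
x(14) = 0 + Σ Δx = 234.5 m.

234.5 m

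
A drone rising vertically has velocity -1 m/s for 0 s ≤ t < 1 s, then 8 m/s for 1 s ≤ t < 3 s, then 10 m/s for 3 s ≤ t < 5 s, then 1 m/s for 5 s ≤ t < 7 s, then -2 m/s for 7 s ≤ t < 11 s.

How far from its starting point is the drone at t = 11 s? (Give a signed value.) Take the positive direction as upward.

Net displacement equals the area under the velocity-time graph (areas below the axis count negative).
0–1 s: -1 × 1 = -1 m
1–3 s: 8 × 2 = 16 m
3–5 s: 10 × 2 = 20 m
5–7 s: 1 × 2 = 2 m
7–11 s: -2 × 4 = -8 m
Net displacement = 29 m

29 m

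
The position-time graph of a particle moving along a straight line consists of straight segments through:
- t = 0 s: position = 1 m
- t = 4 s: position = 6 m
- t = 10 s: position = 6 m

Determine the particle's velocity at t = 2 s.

1.25 m/s

Velocity is the slope of the x-t graph on 0–4 s: (6 − 1)/(4 − 0) = 1.25 m/s.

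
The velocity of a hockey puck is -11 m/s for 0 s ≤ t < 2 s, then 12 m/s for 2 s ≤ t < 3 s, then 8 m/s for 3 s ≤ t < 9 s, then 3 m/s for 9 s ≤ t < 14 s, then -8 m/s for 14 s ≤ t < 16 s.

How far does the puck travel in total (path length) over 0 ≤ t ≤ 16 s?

113 m

Total distance travelled is ∫|v| dt — sum the magnitudes of each area piece.
0–2 s: |-11| × 2 = 22 m
2–3 s: |12| × 1 = 12 m
3–9 s: |8| × 6 = 48 m
9–14 s: |3| × 5 = 15 m
14–16 s: |-8| × 2 = 16 m
Total distance = 113 m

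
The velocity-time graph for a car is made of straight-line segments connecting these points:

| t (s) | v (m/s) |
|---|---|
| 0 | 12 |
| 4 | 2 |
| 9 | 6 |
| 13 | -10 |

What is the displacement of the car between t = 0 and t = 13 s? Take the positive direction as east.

Net displacement equals the area under the velocity-time graph (areas below the axis count negative).
0–4 s: ½(12 + 2)(4) = 28 m
4–9 s: ½(2 + 6)(5) = 20 m
9–13 s: ½(6 + -10)(4) = -8 m
Net displacement = 40 m

40 m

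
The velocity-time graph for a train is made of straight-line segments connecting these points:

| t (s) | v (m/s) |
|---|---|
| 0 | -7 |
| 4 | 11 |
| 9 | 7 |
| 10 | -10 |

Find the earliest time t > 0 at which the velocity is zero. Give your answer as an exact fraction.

t = 14/9 s

v changes sign on 0–4 s (from -7 to 11); the graph is linear there, so v = 0 at t = 0 + (7)·(4 − 0)/(11 − -7) = 14/9 s.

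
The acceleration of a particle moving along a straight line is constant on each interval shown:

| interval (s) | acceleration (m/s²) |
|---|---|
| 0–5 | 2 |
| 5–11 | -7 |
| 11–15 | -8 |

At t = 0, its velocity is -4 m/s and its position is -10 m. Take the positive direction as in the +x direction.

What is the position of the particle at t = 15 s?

-303 m

On each constant-a segment, Δv = aΔt and Δx = v₀Δt + ½aΔt²; chain segment to segment.
0–5 s: v starts -4 m/s; Δx = -4·5 + ½·2·5² = 5 m; v ends 6 m/s.
5–11 s: v starts 6 m/s; Δx = 6·6 + ½·-7·6² = -90 m; v ends -36 m/s.
11–15 s: v starts -36 m/s; Δx = -36·4 + ½·-8·4² = -208 m; v ends -68 m/s.
x(15) = -10 + Σ Δx = -303 m.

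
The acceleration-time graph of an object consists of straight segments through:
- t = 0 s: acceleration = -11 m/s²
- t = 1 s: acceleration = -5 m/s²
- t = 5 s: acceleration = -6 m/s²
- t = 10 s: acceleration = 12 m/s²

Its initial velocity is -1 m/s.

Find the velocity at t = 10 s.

Δv equals the area under the a-t graph; then v = v₀ + Δv.
0–1 s: ½(-11 + -5)(1) = -8 m/s
1–5 s: ½(-5 + -6)(4) = -22 m/s
5–10 s: ½(-6 + 12)(5) = 15 m/s
Δv = -15 m/s, so v(10) = -1 + (-15) = -16 m/s.

-16 m/s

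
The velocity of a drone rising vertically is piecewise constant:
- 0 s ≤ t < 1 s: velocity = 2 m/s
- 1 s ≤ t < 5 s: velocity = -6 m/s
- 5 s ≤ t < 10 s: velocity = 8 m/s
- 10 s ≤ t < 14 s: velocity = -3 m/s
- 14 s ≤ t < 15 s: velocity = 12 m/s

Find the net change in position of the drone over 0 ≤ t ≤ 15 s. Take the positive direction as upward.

Net displacement equals the area under the velocity-time graph (areas below the axis count negative).
0–1 s: 2 × 1 = 2 m
1–5 s: -6 × 4 = -24 m
5–10 s: 8 × 5 = 40 m
10–14 s: -3 × 4 = -12 m
14–15 s: 12 × 1 = 12 m
Net displacement = 18 m

18 m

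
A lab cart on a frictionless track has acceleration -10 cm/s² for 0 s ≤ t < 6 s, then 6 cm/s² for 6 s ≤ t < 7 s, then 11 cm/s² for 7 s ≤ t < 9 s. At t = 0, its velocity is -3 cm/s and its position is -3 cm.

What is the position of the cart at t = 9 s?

-353 cm

On each constant-a segment, Δv = aΔt and Δx = v₀Δt + ½aΔt²; chain segment to segment.
0–6 s: v starts -3 cm/s; Δx = -3·6 + ½·-10·6² = -198 cm; v ends -63 cm/s.
6–7 s: v starts -63 cm/s; Δx = -63·1 + ½·6·1² = -60 cm; v ends -57 cm/s.
7–9 s: v starts -57 cm/s; Δx = -57·2 + ½·11·2² = -92 cm; v ends -35 cm/s.
x(9) = -3 + Σ Δx = -353 cm.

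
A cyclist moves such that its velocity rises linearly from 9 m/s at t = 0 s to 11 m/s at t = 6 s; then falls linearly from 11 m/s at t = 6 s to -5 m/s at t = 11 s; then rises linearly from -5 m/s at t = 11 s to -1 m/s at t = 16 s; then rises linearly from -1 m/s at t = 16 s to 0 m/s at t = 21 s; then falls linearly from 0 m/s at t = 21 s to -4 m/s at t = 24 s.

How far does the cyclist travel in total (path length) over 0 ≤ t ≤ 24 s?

Distance (not displacement) is the total path length: add the absolute areas under v-t.
0–6 s: |½(9 + 11)(6)| = 60 m
6–11 s: v = 0 at t = 9.4375 s; triangle areas 18.90625 + 3.90625 = 22.8125 m
11–16 s: |½(-5 + -1)(5)| = 15 m
16–21 s: |½(-1 + 0)(5)| = 2.5 m
21–24 s: |½(0 + -4)(3)| = 6 m
Total distance = 106.3125 m

106.3125 m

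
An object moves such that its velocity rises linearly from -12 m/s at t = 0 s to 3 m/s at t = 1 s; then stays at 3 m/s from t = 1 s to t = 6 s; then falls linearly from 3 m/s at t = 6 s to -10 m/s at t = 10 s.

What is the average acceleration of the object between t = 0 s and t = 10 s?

Average acceleration = Δv/Δt = (-10 − -12)/(10 − 0) = 0.2 m/s².

0.2 m/s²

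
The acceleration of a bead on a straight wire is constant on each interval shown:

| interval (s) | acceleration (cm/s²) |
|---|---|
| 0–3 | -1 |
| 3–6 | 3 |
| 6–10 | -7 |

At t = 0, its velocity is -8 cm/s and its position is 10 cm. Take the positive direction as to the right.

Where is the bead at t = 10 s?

On each constant-a segment, Δv = aΔt and Δx = v₀Δt + ½aΔt²; chain segment to segment.
0–3 s: v starts -8 cm/s; Δx = -8·3 + ½·-1·3² = -28.5 cm; v ends -11 cm/s.
3–6 s: v starts -11 cm/s; Δx = -11·3 + ½·3·3² = -19.5 cm; v ends -2 cm/s.
6–10 s: v starts -2 cm/s; Δx = -2·4 + ½·-7·4² = -64 cm; v ends -30 cm/s.
x(10) = 10 + Σ Δx = -102 cm.

-102 cm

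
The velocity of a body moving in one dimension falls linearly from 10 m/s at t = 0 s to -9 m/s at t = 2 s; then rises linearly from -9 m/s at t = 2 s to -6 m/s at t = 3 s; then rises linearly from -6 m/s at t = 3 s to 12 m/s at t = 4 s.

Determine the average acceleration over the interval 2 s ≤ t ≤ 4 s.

Average acceleration = Δv/Δt = (12 − -9)/(4 − 2) = 10.5 m/s².

10.5 m/s²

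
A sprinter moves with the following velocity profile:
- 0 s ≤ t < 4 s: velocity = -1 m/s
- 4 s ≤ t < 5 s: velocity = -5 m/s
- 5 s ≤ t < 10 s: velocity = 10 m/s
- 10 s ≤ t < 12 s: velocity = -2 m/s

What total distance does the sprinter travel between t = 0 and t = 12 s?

Total distance travelled is ∫|v| dt — sum the magnitudes of each area piece.
0–4 s: |-1| × 4 = 4 m
4–5 s: |-5| × 1 = 5 m
5–10 s: |10| × 5 = 50 m
10–12 s: |-2| × 2 = 4 m
Total distance = 63 m

63 m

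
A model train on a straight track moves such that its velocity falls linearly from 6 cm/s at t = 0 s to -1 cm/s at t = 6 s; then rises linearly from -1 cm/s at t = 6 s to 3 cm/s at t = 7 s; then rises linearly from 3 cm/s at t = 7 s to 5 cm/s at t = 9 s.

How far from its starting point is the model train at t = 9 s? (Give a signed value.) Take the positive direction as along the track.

24 cm

Net displacement equals the area under the velocity-time graph (areas below the axis count negative).
0–6 s: ½(6 + -1)(6) = 15 cm
6–7 s: ½(-1 + 3)(1) = 1 cm
7–9 s: ½(3 + 5)(2) = 8 cm
Net displacement = 24 cm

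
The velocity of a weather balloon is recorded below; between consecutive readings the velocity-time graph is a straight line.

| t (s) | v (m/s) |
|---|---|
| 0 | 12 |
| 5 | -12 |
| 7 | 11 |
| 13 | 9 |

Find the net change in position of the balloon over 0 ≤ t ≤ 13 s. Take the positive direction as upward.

59 m

Displacement is the signed area under the v-t curve.
0–5 s: ½(12 + -12)(5) = 0 m
5–7 s: ½(-12 + 11)(2) = -1 m
7–13 s: ½(11 + 9)(6) = 60 m
Net displacement = 59 m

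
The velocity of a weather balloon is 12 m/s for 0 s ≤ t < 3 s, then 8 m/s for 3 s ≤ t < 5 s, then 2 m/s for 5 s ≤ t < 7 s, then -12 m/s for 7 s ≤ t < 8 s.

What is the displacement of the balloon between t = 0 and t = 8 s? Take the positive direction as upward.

Net displacement equals the area under the velocity-time graph (areas below the axis count negative).
0–3 s: 12 × 3 = 36 m
3–5 s: 8 × 2 = 16 m
5–7 s: 2 × 2 = 4 m
7–8 s: -12 × 1 = -12 m
Net displacement = 44 m

44 m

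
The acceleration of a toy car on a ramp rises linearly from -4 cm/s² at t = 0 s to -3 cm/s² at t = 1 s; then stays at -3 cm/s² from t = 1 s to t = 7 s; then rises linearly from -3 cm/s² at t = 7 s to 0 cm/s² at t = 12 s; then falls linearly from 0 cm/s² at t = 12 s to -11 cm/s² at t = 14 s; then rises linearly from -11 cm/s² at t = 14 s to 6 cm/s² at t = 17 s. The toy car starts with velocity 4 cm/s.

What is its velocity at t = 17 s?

-43.5 cm/s

Δv equals the area under the a-t graph; then v = v₀ + Δv.
0–1 s: ½(-4 + -3)(1) = -3.5 cm/s
1–7 s: -3 × 6 = -18 cm/s
7–12 s: ½(-3 + 0)(5) = -7.5 cm/s
12–14 s: ½(0 + -11)(2) = -11 cm/s
14–17 s: ½(-11 + 6)(3) = -7.5 cm/s
Δv = -47.5 cm/s, so v(17) = 4 + (-47.5) = -43.5 cm/s.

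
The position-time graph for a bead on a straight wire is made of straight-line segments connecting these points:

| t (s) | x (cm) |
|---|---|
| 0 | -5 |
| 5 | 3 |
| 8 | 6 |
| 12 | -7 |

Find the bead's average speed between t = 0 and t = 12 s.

2 cm/s

Average speed = (total path length)/(elapsed time); on a piecewise-linear x-t graph the path length is Σ|Δx|.
0–5 s: |Δx| = |3 − -5| = 8 cm
5–8 s: |Δx| = |6 − 3| = 3 cm
8–12 s: |Δx| = |-7 − 6| = 13 cm
Total path = 24 cm; average speed = 24/12 = 2 cm/s.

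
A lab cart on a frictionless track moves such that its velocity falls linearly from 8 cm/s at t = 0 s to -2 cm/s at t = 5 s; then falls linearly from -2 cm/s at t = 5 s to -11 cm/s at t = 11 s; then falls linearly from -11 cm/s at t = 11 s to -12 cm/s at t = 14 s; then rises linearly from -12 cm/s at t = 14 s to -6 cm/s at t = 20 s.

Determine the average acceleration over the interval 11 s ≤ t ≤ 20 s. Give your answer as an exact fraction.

5/9 cm/s²

Average acceleration = Δv/Δt = (-6 − -11)/(20 − 11) = 5/9 cm/s².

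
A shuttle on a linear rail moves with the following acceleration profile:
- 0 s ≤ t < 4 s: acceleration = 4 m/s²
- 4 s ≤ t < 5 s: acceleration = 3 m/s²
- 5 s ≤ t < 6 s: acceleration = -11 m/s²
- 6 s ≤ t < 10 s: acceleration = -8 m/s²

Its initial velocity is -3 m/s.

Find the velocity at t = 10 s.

Δv equals the area under the a-t graph; then v = v₀ + Δv.
0–4 s: 4 × 4 = 16 m/s
4–5 s: 3 × 1 = 3 m/s
5–6 s: -11 × 1 = -11 m/s
6–10 s: -8 × 4 = -32 m/s
Δv = -24 m/s, so v(10) = -3 + (-24) = -27 m/s.

-27 m/s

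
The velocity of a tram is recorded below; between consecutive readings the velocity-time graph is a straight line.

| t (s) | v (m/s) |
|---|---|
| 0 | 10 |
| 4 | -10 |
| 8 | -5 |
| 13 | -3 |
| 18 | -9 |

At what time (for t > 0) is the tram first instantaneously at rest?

v changes sign on 0–4 s (from 10 to -10); the graph is linear there, so v = 0 at t = 0 + (-10)·(4 − 0)/(-10 − 10) = 2 s.

t = 2 s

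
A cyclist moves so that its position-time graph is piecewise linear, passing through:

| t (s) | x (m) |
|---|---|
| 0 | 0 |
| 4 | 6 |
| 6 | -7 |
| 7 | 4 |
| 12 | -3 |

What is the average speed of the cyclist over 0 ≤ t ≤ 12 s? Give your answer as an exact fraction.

37/12 m/s

Average speed = (total path length)/(elapsed time); on a piecewise-linear x-t graph the path length is Σ|Δx|.
0–4 s: |Δx| = |6 − 0| = 6 m
4–6 s: |Δx| = |-7 − 6| = 13 m
6–7 s: |Δx| = |4 − -7| = 11 m
7–12 s: |Δx| = |-3 − 4| = 7 m
Total path = 37 m; average speed = 37/12 = 37/12 m/s.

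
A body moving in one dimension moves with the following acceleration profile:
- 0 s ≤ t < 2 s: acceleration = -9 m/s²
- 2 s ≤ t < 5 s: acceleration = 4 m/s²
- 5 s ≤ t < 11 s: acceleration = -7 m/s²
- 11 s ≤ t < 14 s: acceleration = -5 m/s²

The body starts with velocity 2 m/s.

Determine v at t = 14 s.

-61 m/s

Δv equals the area under the a-t graph; then v = v₀ + Δv.
0–2 s: -9 × 2 = -18 m/s
2–5 s: 4 × 3 = 12 m/s
5–11 s: -7 × 6 = -42 m/s
11–14 s: -5 × 3 = -15 m/s
Δv = -63 m/s, so v(14) = 2 + (-63) = -61 m/s.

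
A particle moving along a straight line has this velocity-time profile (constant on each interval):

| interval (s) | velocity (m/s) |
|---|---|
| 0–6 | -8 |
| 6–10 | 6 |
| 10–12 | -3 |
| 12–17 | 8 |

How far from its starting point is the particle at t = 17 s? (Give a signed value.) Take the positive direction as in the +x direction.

Displacement is the signed area under the v-t curve.
0–6 s: -8 × 6 = -48 m
6–10 s: 6 × 4 = 24 m
10–12 s: -3 × 2 = -6 m
12–17 s: 8 × 5 = 40 m
Net displacement = 10 m

10 m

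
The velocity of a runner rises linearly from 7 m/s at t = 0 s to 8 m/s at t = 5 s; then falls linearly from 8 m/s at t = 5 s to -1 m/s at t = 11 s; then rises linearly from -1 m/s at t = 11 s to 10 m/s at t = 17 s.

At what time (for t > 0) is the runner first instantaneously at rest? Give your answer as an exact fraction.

t = 31/3 s

v changes sign on 5–11 s (from 8 to -1); the graph is linear there, so v = 0 at t = 5 + (-8)·(11 − 5)/(-1 − 8) = 31/3 s.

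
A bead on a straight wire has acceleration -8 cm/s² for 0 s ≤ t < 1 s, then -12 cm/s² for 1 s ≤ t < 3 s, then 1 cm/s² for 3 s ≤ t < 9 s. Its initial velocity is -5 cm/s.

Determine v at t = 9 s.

Δv equals the area under the a-t graph; then v = v₀ + Δv.
0–1 s: -8 × 1 = -8 cm/s
1–3 s: -12 × 2 = -24 cm/s
3–9 s: 1 × 6 = 6 cm/s
Δv = -26 cm/s, so v(9) = -5 + (-26) = -31 cm/s.

-31 cm/s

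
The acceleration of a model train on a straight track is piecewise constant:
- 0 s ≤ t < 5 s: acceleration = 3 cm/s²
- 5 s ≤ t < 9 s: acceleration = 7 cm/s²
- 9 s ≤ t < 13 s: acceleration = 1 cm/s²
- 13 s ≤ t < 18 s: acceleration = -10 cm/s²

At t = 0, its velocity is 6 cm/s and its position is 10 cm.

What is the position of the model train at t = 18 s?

On each constant-a segment, Δv = aΔt and Δx = v₀Δt + ½aΔt²; chain segment to segment.
0–5 s: v starts 6 cm/s; Δx = 6·5 + ½·3·5² = 67.5 cm; v ends 21 cm/s.
5–9 s: v starts 21 cm/s; Δx = 21·4 + ½·7·4² = 140 cm; v ends 49 cm/s.
9–13 s: v starts 49 cm/s; Δx = 49·4 + ½·1·4² = 204 cm; v ends 53 cm/s.
13–18 s: v starts 53 cm/s; Δx = 53·5 + ½·-10·5² = 140 cm; v ends 3 cm/s.
x(18) = 10 + Σ Δx = 561.5 cm.

561.5 cm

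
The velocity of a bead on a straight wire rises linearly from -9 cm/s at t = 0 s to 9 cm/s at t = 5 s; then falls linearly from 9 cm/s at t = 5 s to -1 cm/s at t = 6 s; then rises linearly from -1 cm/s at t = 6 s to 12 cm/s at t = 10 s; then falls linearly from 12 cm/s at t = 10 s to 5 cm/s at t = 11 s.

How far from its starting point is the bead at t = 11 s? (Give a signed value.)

Net displacement equals the area under the velocity-time graph (areas below the axis count negative).
0–5 s: ½(-9 + 9)(5) = 0 cm
5–6 s: ½(9 + -1)(1) = 4 cm
6–10 s: ½(-1 + 12)(4) = 22 cm
10–11 s: ½(12 + 5)(1) = 8.5 cm
Net displacement = 34.5 cm

34.5 cm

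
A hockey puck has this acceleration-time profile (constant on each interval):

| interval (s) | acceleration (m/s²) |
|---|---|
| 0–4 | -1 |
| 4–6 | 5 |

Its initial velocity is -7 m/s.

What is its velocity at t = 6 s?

Δv equals the area under the a-t graph; then v = v₀ + Δv.
0–4 s: -1 × 4 = -4 m/s
4–6 s: 5 × 2 = 10 m/s
Δv = 6 m/s, so v(6) = -7 + (6) = -1 m/s.

-1 m/s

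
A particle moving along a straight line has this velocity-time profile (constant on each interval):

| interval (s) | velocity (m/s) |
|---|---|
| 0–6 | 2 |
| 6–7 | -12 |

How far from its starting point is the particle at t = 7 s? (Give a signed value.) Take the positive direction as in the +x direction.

Net displacement equals the area under the velocity-time graph (areas below the axis count negative).
0–6 s: 2 × 6 = 12 m
6–7 s: -12 × 1 = -12 m
Net displacement = 0 m

0 m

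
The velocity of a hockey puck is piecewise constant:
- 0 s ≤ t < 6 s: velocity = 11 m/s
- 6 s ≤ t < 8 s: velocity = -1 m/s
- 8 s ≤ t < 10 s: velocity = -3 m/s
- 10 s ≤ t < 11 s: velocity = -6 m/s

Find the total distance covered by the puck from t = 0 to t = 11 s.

Total distance travelled is ∫|v| dt — sum the magnitudes of each area piece.
0–6 s: |11| × 6 = 66 m
6–8 s: |-1| × 2 = 2 m
8–10 s: |-3| × 2 = 6 m
10–11 s: |-6| × 1 = 6 m
Total distance = 80 m

80 m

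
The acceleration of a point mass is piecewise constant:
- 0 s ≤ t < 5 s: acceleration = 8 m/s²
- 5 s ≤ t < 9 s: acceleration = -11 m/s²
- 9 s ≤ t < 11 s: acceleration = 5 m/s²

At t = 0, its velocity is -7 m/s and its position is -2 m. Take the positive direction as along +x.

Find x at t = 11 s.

On each constant-a segment, Δv = aΔt and Δx = v₀Δt + ½aΔt²; chain segment to segment.
0–5 s: v starts -7 m/s; Δx = -7·5 + ½·8·5² = 65 m; v ends 33 m/s.
5–9 s: v starts 33 m/s; Δx = 33·4 + ½·-11·4² = 44 m; v ends -11 m/s.
9–11 s: v starts -11 m/s; Δx = -11·2 + ½·5·2² = -12 m; v ends -1 m/s.
x(11) = -2 + Σ Δx = 95 m.

95 m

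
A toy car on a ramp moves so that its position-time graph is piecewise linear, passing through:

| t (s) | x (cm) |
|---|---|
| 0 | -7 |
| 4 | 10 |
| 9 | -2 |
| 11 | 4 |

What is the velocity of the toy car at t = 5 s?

Velocity is the slope of the x-t graph on 4–9 s: (-2 − 10)/(9 − 4) = -2.4 cm/s.

-2.4 cm/s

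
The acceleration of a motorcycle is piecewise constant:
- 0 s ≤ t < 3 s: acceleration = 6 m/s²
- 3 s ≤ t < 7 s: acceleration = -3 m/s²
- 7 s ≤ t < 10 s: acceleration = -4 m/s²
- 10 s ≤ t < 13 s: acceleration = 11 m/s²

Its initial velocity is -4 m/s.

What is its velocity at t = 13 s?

Δv equals the area under the a-t graph; then v = v₀ + Δv.
0–3 s: 6 × 3 = 18 m/s
3–7 s: -3 × 4 = -12 m/s
7–10 s: -4 × 3 = -12 m/s
10–13 s: 11 × 3 = 33 m/s
Δv = 27 m/s, so v(13) = -4 + (27) = 23 m/s.

23 m/s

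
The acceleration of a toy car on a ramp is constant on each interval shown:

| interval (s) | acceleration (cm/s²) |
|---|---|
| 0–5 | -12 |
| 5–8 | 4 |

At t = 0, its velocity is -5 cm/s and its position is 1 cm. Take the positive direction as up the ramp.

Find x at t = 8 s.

-351 cm

On each constant-a segment, Δv = aΔt and Δx = v₀Δt + ½aΔt²; chain segment to segment.
0–5 s: v starts -5 cm/s; Δx = -5·5 + ½·-12·5² = -175 cm; v ends -65 cm/s.
5–8 s: v starts -65 cm/s; Δx = -65·3 + ½·4·3² = -177 cm; v ends -53 cm/s.
x(8) = 1 + Σ Δx = -351 cm.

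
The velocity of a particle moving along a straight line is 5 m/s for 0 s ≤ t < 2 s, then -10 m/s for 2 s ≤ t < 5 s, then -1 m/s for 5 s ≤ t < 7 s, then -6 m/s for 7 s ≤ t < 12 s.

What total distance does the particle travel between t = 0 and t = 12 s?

Total distance travelled is ∫|v| dt — sum the magnitudes of each area piece.
0–2 s: |5| × 2 = 10 m
2–5 s: |-10| × 3 = 30 m
5–7 s: |-1| × 2 = 2 m
7–12 s: |-6| × 5 = 30 m
Total distance = 72 m

72 m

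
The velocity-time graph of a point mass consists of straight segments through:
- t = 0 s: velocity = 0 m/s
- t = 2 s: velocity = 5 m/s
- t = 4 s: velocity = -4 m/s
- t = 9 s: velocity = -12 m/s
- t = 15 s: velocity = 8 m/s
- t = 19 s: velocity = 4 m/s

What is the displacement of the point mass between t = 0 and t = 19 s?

-22 m

Net displacement equals the area under the velocity-time graph (areas below the axis count negative).
0–2 s: ½(0 + 5)(2) = 5 m
2–4 s: ½(5 + -4)(2) = 1 m
4–9 s: ½(-4 + -12)(5) = -40 m
9–15 s: ½(-12 + 8)(6) = -12 m
15–19 s: ½(8 + 4)(4) = 24 m
Net displacement = -22 m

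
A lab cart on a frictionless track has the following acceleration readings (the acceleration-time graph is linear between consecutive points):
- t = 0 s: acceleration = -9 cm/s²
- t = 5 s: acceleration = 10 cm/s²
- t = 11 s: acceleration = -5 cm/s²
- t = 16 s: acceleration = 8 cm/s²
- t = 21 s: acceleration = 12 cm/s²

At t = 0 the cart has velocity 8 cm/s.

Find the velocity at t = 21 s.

Δv equals the area under the a-t graph; then v = v₀ + Δv.
0–5 s: ½(-9 + 10)(5) = 2.5 cm/s
5–11 s: ½(10 + -5)(6) = 15 cm/s
11–16 s: ½(-5 + 8)(5) = 7.5 cm/s
16–21 s: ½(8 + 12)(5) = 50 cm/s
Δv = 75 cm/s, so v(21) = 8 + (75) = 83 cm/s.

83 cm/s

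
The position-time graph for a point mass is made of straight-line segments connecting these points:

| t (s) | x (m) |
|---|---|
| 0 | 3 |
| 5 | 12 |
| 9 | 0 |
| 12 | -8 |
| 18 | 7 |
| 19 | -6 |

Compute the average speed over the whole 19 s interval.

Average speed = (total path length)/(elapsed time); on a piecewise-linear x-t graph the path length is Σ|Δx|.
0–5 s: |Δx| = |12 − 3| = 9 m
5–9 s: |Δx| = |0 − 12| = 12 m
9–12 s: |Δx| = |-8 − 0| = 8 m
12–18 s: |Δx| = |7 − -8| = 15 m
18–19 s: |Δx| = |-6 − 7| = 13 m
Total path = 57 m; average speed = 57/19 = 3 m/s.

3 m/s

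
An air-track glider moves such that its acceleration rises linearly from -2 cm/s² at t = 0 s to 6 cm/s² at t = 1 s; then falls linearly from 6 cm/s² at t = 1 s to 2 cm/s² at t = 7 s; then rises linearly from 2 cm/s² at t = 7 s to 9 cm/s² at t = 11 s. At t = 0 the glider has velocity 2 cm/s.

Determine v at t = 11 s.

Δv equals the area under the a-t graph; then v = v₀ + Δv.
0–1 s: ½(-2 + 6)(1) = 2 cm/s
1–7 s: ½(6 + 2)(6) = 24 cm/s
7–11 s: ½(2 + 9)(4) = 22 cm/s
Δv = 48 cm/s, so v(11) = 2 + (48) = 50 cm/s.

50 cm/s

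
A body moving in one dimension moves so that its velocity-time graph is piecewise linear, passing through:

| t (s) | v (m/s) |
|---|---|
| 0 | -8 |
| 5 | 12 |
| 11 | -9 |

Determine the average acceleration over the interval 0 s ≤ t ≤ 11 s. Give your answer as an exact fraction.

Average acceleration = Δv/Δt = (-9 − -8)/(11 − 0) = -1/11 m/s².

-1/11 m/s²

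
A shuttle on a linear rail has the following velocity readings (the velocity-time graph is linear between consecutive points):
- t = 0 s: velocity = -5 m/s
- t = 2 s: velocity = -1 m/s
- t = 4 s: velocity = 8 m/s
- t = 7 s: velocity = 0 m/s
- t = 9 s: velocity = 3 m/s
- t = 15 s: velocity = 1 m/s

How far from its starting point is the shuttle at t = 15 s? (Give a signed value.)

Net displacement equals the area under the velocity-time graph (areas below the axis count negative).
0–2 s: ½(-5 + -1)(2) = -6 m
2–4 s: ½(-1 + 8)(2) = 7 m
4–7 s: ½(8 + 0)(3) = 12 m
7–9 s: ½(0 + 3)(2) = 3 m
9–15 s: ½(3 + 1)(6) = 12 m
Net displacement = 28 m

28 m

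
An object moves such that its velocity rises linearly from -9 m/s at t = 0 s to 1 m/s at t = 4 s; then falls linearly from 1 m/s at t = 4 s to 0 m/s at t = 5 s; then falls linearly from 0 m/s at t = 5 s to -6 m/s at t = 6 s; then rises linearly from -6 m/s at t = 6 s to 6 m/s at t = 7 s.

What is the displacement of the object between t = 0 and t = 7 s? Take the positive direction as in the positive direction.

Net displacement equals the area under the velocity-time graph (areas below the axis count negative).
0–4 s: ½(-9 + 1)(4) = -16 m
4–5 s: ½(1 + 0)(1) = 0.5 m
5–6 s: ½(0 + -6)(1) = -3 m
6–7 s: ½(-6 + 6)(1) = 0 m
Net displacement = -18.5 m

-18.5 m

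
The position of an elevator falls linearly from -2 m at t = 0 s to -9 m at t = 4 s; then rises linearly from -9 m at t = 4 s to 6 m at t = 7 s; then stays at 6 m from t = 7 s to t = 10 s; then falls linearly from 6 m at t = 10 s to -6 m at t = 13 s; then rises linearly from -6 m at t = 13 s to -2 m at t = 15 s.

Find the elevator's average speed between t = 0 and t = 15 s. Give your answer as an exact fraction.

38/15 m/s

Average speed = (total path length)/(elapsed time); on a piecewise-linear x-t graph the path length is Σ|Δx|.
0–4 s: |Δx| = |-9 − -2| = 7 m
4–7 s: |Δx| = |6 − -9| = 15 m
7–10 s: |Δx| = |6 − 6| = 0 m
10–13 s: |Δx| = |-6 − 6| = 12 m
13–15 s: |Δx| = |-2 − -6| = 4 m
Total path = 38 m; average speed = 38/15 = 38/15 m/s.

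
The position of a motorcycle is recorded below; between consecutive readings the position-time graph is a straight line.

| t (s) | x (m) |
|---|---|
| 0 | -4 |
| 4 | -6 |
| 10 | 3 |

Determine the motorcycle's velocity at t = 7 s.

Velocity is the slope of the x-t graph on 4–10 s: (3 − -6)/(10 − 4) = 1.5 m/s.

1.5 m/s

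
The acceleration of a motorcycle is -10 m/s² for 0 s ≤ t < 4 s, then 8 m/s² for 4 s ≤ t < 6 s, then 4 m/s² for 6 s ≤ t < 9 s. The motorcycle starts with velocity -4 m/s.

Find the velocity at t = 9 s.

-16 m/s

Δv equals the area under the a-t graph; then v = v₀ + Δv.
0–4 s: -10 × 4 = -40 m/s
4–6 s: 8 × 2 = 16 m/s
6–9 s: 4 × 3 = 12 m/s
Δv = -12 m/s, so v(9) = -4 + (-12) = -16 m/s.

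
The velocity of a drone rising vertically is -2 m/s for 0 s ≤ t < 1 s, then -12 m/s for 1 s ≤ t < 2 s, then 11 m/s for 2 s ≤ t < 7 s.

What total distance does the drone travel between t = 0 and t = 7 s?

69 m

Distance (not displacement) is the total path length: add the absolute areas under v-t.
0–1 s: |-2| × 1 = 2 m
1–2 s: |-12| × 1 = 12 m
2–7 s: |11| × 5 = 55 m
Total distance = 69 m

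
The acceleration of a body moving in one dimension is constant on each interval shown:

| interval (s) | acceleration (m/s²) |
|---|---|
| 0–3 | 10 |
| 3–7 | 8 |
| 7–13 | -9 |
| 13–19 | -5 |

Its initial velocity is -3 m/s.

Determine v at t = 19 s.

-25 m/s

Δv equals the area under the a-t graph; then v = v₀ + Δv.
0–3 s: 10 × 3 = 30 m/s
3–7 s: 8 × 4 = 32 m/s
7–13 s: -9 × 6 = -54 m/s
13–19 s: -5 × 6 = -30 m/s
Δv = -22 m/s, so v(19) = -3 + (-22) = -25 m/s.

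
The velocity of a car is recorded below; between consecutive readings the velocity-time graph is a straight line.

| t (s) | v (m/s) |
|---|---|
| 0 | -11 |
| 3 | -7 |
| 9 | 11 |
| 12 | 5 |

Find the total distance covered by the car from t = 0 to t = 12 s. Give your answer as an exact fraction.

238/3 m

Total distance travelled is ∫|v| dt — sum the magnitudes of each area piece.
0–3 s: |½(-11 + -7)(3)| = 27 m
3–9 s: v = 0 at t = 16/3 s; triangle areas 49/6 + 121/6 = 85/3 m
9–12 s: |½(11 + 5)(3)| = 24 m
Total distance = 238/3 m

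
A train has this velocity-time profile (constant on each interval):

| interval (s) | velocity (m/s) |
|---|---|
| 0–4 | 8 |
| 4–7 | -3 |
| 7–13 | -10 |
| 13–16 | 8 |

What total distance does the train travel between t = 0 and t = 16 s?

Distance (not displacement) is the total path length: add the absolute areas under v-t.
0–4 s: |8| × 4 = 32 m
4–7 s: |-3| × 3 = 9 m
7–13 s: |-10| × 6 = 60 m
13–16 s: |8| × 3 = 24 m
Total distance = 125 m

125 m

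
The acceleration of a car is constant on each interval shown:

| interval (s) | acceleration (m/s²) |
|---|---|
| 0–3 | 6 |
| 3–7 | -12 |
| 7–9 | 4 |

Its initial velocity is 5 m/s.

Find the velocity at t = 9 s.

-17 m/s

Δv equals the area under the a-t graph; then v = v₀ + Δv.
0–3 s: 6 × 3 = 18 m/s
3–7 s: -12 × 4 = -48 m/s
7–9 s: 4 × 2 = 8 m/s
Δv = -22 m/s, so v(9) = 5 + (-22) = -17 m/s.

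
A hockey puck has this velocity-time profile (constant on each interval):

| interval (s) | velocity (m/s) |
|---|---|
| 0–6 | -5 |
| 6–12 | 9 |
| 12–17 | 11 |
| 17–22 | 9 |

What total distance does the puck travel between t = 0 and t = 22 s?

184 m

Total distance travelled is ∫|v| dt — sum the magnitudes of each area piece.
0–6 s: |-5| × 6 = 30 m
6–12 s: |9| × 6 = 54 m
12–17 s: |11| × 5 = 55 m
17–22 s: |9| × 5 = 45 m
Total distance = 184 m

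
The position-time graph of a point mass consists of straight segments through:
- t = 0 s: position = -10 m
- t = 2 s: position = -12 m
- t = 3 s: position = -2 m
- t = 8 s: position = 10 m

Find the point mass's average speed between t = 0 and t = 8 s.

3 m/s

Average speed = (total path length)/(elapsed time); on a piecewise-linear x-t graph the path length is Σ|Δx|.
0–2 s: |Δx| = |-12 − -10| = 2 m
2–3 s: |Δx| = |-2 − -12| = 10 m
3–8 s: |Δx| = |10 − -2| = 12 m
Total path = 24 m; average speed = 24/8 = 3 m/s.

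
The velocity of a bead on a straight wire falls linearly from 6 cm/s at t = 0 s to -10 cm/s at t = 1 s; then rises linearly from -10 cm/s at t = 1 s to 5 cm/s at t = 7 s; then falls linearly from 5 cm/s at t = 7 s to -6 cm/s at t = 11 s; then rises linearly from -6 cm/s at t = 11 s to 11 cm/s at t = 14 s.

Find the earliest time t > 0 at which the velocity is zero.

v changes sign on 0–1 s (from 6 to -10); the graph is linear there, so v = 0 at t = 0 + (-6)·(1 − 0)/(-10 − 6) = 0.375 s.

t = 0.375 s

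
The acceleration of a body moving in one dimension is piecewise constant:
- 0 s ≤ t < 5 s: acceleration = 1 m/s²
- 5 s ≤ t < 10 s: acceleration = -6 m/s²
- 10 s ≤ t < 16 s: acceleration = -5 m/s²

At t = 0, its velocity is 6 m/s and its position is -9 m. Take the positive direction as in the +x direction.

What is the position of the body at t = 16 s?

-190.5 m

On each constant-a segment, Δv = aΔt and Δx = v₀Δt + ½aΔt²; chain segment to segment.
0–5 s: v starts 6 m/s; Δx = 6·5 + ½·1·5² = 42.5 m; v ends 11 m/s.
5–10 s: v starts 11 m/s; Δx = 11·5 + ½·-6·5² = -20 m; v ends -19 m/s.
10–16 s: v starts -19 m/s; Δx = -19·6 + ½·-5·6² = -204 m; v ends -49 m/s.
x(16) = -9 + Σ Δx = -190.5 m.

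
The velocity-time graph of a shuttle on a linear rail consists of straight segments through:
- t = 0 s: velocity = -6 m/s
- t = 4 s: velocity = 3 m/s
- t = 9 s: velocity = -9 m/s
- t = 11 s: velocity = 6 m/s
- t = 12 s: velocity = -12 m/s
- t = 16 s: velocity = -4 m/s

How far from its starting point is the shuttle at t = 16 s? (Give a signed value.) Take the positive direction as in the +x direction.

-59 m

Net displacement equals the area under the velocity-time graph (areas below the axis count negative).
0–4 s: ½(-6 + 3)(4) = -6 m
4–9 s: ½(3 + -9)(5) = -15 m
9–11 s: ½(-9 + 6)(2) = -3 m
11–12 s: ½(6 + -12)(1) = -3 m
12–16 s: ½(-12 + -4)(4) = -32 m
Net displacement = -59 m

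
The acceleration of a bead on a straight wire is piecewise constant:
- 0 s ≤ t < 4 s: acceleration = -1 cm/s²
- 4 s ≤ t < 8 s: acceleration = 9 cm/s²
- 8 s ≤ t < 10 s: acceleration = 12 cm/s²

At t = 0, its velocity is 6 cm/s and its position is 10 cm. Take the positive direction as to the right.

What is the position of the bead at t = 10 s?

206 cm

On each constant-a segment, Δv = aΔt and Δx = v₀Δt + ½aΔt²; chain segment to segment.
0–4 s: v starts 6 cm/s; Δx = 6·4 + ½·-1·4² = 16 cm; v ends 2 cm/s.
4–8 s: v starts 2 cm/s; Δx = 2·4 + ½·9·4² = 80 cm; v ends 38 cm/s.
8–10 s: v starts 38 cm/s; Δx = 38·2 + ½·12·2² = 100 cm; v ends 62 cm/s.
x(10) = 10 + Σ Δx = 206 cm.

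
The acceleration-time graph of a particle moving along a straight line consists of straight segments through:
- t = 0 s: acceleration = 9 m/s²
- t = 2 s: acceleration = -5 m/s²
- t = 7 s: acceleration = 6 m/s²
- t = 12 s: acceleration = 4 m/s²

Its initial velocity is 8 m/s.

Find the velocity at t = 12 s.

39.5 m/s

Δv equals the area under the a-t graph; then v = v₀ + Δv.
0–2 s: ½(9 + -5)(2) = 4 m/s
2–7 s: ½(-5 + 6)(5) = 2.5 m/s
7–12 s: ½(6 + 4)(5) = 25 m/s
Δv = 31.5 m/s, so v(12) = 8 + (31.5) = 39.5 m/s.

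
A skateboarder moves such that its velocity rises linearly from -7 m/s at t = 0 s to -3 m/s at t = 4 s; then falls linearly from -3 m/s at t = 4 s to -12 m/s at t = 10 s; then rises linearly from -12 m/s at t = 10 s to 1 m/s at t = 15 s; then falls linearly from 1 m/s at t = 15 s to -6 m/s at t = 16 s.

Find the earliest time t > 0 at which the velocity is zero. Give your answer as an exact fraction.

v changes sign on 10–15 s (from -12 to 1); the graph is linear there, so v = 0 at t = 10 + (12)·(15 − 10)/(1 − -12) = 190/13 s.

t = 190/13 s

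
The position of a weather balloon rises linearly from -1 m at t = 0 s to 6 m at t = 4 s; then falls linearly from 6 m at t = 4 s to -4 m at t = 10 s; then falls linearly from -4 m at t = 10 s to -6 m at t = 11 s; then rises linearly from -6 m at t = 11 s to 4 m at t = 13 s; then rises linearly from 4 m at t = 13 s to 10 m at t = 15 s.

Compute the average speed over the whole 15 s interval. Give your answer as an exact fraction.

7/3 m/s

Average speed = (total path length)/(elapsed time); on a piecewise-linear x-t graph the path length is Σ|Δx|.
0–4 s: |Δx| = |6 − -1| = 7 m
4–10 s: |Δx| = |-4 − 6| = 10 m
10–11 s: |Δx| = |-6 − -4| = 2 m
11–13 s: |Δx| = |4 − -6| = 10 m
13–15 s: |Δx| = |10 − 4| = 6 m
Total path = 35 m; average speed = 35/15 = 7/3 m/s.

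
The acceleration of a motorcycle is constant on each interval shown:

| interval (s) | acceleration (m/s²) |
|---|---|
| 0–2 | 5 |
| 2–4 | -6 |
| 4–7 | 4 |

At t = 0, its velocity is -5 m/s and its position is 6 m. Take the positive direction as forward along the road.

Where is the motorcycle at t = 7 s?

On each constant-a segment, Δv = aΔt and Δx = v₀Δt + ½aΔt²; chain segment to segment.
0–2 s: v starts -5 m/s; Δx = -5·2 + ½·5·2² = 0 m; v ends 5 m/s.
2–4 s: v starts 5 m/s; Δx = 5·2 + ½·-6·2² = -2 m; v ends -7 m/s.
4–7 s: v starts -7 m/s; Δx = -7·3 + ½·4·3² = -3 m; v ends 5 m/s.
x(7) = 6 + Σ Δx = 1 m.

1 m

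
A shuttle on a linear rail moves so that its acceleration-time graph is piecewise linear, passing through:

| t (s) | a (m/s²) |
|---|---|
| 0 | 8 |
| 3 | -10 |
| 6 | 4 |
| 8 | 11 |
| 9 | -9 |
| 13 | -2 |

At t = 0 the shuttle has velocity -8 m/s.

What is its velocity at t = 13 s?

Δv equals the area under the a-t graph; then v = v₀ + Δv.
0–3 s: ½(8 + -10)(3) = -3 m/s
3–6 s: ½(-10 + 4)(3) = -9 m/s
6–8 s: ½(4 + 11)(2) = 15 m/s
8–9 s: ½(11 + -9)(1) = 1 m/s
9–13 s: ½(-9 + -2)(4) = -22 m/s
Δv = -18 m/s, so v(13) = -8 + (-18) = -26 m/s.

-26 m/s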